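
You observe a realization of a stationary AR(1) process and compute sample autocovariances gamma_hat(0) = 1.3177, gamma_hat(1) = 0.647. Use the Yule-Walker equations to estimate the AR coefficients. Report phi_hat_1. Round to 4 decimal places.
\hat\phi_{1} = 0.4910

The Yule-Walker equations for an AR(p) process read, in matrix form,
  Gamma_p phi = r_p,   with   (Gamma_p)_{ij} = gamma(|i - j|),
                       (r_p)_i = gamma(i),   i,j = 1..p.
Substitute the sample gammas (Toeplitz matrix and right-hand side of size 1):
  Gamma_p = [[1.3177]]
  r_p     = [0.647]
With p = 1 this is the single equation gamma(0) phi_1 = gamma(1):
  phi_hat_1 = gamma(1) / gamma(0) = 0.647 / 1.3177 = 0.4910.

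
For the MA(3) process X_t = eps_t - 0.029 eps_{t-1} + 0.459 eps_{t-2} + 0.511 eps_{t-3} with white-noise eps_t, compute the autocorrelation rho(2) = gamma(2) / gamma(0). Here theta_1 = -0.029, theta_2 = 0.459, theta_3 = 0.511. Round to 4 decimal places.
\rho(2) = 0.3016

For an MA(q) process with theta_0 = 1, the autocovariance is
  gamma(k) = sigma^2 * sum_{i=0..q-k} theta_i * theta_{i+k},
and rho(k) = gamma(k) / gamma(0). Sigma^2 cancels.
  numerator   = (1)*(0.459) + (-0.029)*(0.511) = 0.444181.
  denominator = (1)^2 + (-0.029)^2 + (0.459)^2 + (0.511)^2 = 1.472643.
  rho(2) = 0.444181 / 1.472643 = 0.3016.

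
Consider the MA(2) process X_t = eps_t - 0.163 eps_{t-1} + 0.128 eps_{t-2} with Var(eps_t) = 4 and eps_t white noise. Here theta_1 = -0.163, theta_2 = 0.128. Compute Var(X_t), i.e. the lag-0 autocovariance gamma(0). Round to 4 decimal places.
\gamma(0) = 4.1718

For an MA(q) process X_t = eps_t + sum_i theta_i eps_{t-i} with
Var(eps_t) = sigma^2, the variance is
  gamma(0) = sigma^2 * (1 + sum_i theta_i^2).
  sum_i theta_i^2 = (-0.163)^2 + (0.128)^2 = 0.026569 + 0.016384 = 0.042953.
  gamma(0) = 4 * (1 + 0.042953) = 4 * 1.042953 = 4.171812, which rounds to 4.1718.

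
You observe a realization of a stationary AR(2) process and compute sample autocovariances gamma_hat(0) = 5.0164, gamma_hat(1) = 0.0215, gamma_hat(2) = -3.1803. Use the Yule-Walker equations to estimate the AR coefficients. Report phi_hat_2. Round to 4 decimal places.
\hat\phi_{2} = -0.6340

The Yule-Walker equations for an AR(p) process read, in matrix form,
  Gamma_p phi = r_p,   with   (Gamma_p)_{ij} = gamma(|i - j|),
                       (r_p)_i = gamma(i),   i,j = 1..p.
Substitute the sample gammas (Toeplitz matrix and right-hand side of size 2):
  Gamma_p = [[5.0164, 0.0215], [0.0215, 5.0164]]
  r_p     = [0.0215, -3.1803]
Written out:
  5.0164 phi_1 + 0.0215 phi_2 = 0.0215
  0.0215 phi_1 + 5.0164 phi_2 = -3.1803
Solve by Cramer's rule:
  det = gamma(0)^2 - gamma(1)^2 = (5.0164)^2 - (0.0215)^2 = 25.16426896 - 0.00046225 = 25.16380671
  phi_hat_1 = [gamma(1) gamma(0) - gamma(1) gamma(2)] / det = [(0.0215)(5.0164) - (0.0215)(-3.1803)] / 25.16380671 = 0.17622905 / 25.16380671 = 0.007
  phi_hat_2 = [gamma(0) gamma(2) - gamma(1)^2] / det = [(5.0164)(-3.1803) - (0.0215)^2] / 25.16380671 = -15.95411917 / 25.16380671 = -0.634
So phi_hat = [0.0070, -0.6340].
Therefore phi_hat_2 = -0.6340.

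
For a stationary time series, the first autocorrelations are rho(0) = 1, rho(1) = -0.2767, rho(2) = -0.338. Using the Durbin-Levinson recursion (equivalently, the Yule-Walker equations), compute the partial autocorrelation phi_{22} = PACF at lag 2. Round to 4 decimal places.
\phi_{22} = -0.4489

The PACF at lag k is phi_{kk}, the last component of the solution
to the Yule-Walker system G_k phi = r_k where
  (G_k)_{ij} = rho(|i - j|), (r_k)_i = rho(i), i,j = 1..k.
Equivalently, Durbin-Levinson gives phi_{kk} iteratively:
  phi_{11} = rho(1)
  phi_{kk} = [rho(k) - sum_{j=1..k-1} phi_{k-1,j} rho(k-j)]
            / [1 - sum_{j=1..k-1} phi_{k-1,j} rho(j)],
  phi_{k,j} = phi_{k-1,j} - phi_{kk} phi_{k-1,k-j},  j = 1..k-1.
Step k = 1:
  phi_11 = rho(1) = -0.2767.
Step k = 2:
  phi_22 = [rho(2) - phi_11 rho(1)] / [1 - phi_11 rho(1)] = [-0.338 - (-0.2767)(-0.2767)] / [1 - (-0.2767)(-0.2767)]
         = -0.41456289 / 0.92343711 = -0.4489.
Therefore phi_{22} = -0.4489.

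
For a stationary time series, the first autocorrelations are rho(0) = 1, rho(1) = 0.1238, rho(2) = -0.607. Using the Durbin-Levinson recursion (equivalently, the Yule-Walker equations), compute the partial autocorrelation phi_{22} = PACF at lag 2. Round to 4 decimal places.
\phi_{22} = -0.6320

The PACF at lag k is phi_{kk}, the last component of the solution
to the Yule-Walker system G_k phi = r_k where
  (G_k)_{ij} = rho(|i - j|), (r_k)_i = rho(i), i,j = 1..k.
Equivalently, Durbin-Levinson gives phi_{kk} iteratively:
  phi_{11} = rho(1)
  phi_{kk} = [rho(k) - sum_{j=1..k-1} phi_{k-1,j} rho(k-j)]
            / [1 - sum_{j=1..k-1} phi_{k-1,j} rho(j)],
  phi_{k,j} = phi_{k-1,j} - phi_{kk} phi_{k-1,k-j},  j = 1..k-1.
Step k = 1:
  phi_11 = rho(1) = 0.1238.
Step k = 2:
  phi_22 = [rho(2) - phi_11 rho(1)] / [1 - phi_11 rho(1)] = [-0.607 - (0.1238)(0.1238)] / [1 - (0.1238)(0.1238)]
         = -0.62232644 / 0.98467356 = -0.632.
Therefore phi_{22} = -0.6320.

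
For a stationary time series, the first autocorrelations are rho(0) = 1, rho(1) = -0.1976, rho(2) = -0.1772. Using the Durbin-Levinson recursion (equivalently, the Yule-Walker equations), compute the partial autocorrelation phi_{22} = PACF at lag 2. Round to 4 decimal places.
\phi_{22} = -0.2250

The PACF at lag k is phi_{kk}, the last component of the solution
to the Yule-Walker system G_k phi = r_k where
  (G_k)_{ij} = rho(|i - j|), (r_k)_i = rho(i), i,j = 1..k.
Equivalently, Durbin-Levinson gives phi_{kk} iteratively:
  phi_{11} = rho(1)
  phi_{kk} = [rho(k) - sum_{j=1..k-1} phi_{k-1,j} rho(k-j)]
            / [1 - sum_{j=1..k-1} phi_{k-1,j} rho(j)],
  phi_{k,j} = phi_{k-1,j} - phi_{kk} phi_{k-1,k-j},  j = 1..k-1.
Step k = 1:
  phi_11 = rho(1) = -0.1976.
Step k = 2:
  phi_22 = [rho(2) - phi_11 rho(1)] / [1 - phi_11 rho(1)] = [-0.1772 - (-0.1976)(-0.1976)] / [1 - (-0.1976)(-0.1976)]
         = -0.21624576 / 0.96095424 = -0.225.
Therefore phi_{22} = -0.2250.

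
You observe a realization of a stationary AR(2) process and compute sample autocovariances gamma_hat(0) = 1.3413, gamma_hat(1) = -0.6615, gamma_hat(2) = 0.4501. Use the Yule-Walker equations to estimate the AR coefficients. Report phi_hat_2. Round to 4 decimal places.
\hat\phi_{2} = 0.1220

The Yule-Walker equations for an AR(p) process read, in matrix form,
  Gamma_p phi = r_p,   with   (Gamma_p)_{ij} = gamma(|i - j|),
                       (r_p)_i = gamma(i),   i,j = 1..p.
Substitute the sample gammas (Toeplitz matrix and right-hand side of size 2):
  Gamma_p = [[1.3413, -0.6615], [-0.6615, 1.3413]]
  r_p     = [-0.6615, 0.4501]
Written out:
  1.3413 phi_1 - 0.6615 phi_2 = -0.6615
  -0.6615 phi_1 + 1.3413 phi_2 = 0.4501
Solve by Cramer's rule:
  det = gamma(0)^2 - gamma(1)^2 = (1.3413)^2 - (-0.6615)^2 = 1.79908569 - 0.43758225 = 1.36150344
  phi_hat_1 = [gamma(1) gamma(0) - gamma(1) gamma(2)] / det = [(-0.6615)(1.3413) - (-0.6615)(0.4501)] / 1.36150344 = -0.5895288 / 1.36150344 = -0.433
  phi_hat_2 = [gamma(0) gamma(2) - gamma(1)^2] / det = [(1.3413)(0.4501) - (-0.6615)^2] / 1.36150344 = 0.16613688 / 1.36150344 = 0.122
So phi_hat = [-0.4330, 0.1220].
Therefore phi_hat_2 = 0.1220.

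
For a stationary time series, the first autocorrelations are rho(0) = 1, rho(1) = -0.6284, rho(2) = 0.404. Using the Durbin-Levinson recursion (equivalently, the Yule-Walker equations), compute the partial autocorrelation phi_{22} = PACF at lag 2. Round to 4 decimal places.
\phi_{22} = 0.0151

The PACF at lag k is phi_{kk}, the last component of the solution
to the Yule-Walker system G_k phi = r_k where
  (G_k)_{ij} = rho(|i - j|), (r_k)_i = rho(i), i,j = 1..k.
Equivalently, Durbin-Levinson gives phi_{kk} iteratively:
  phi_{11} = rho(1)
  phi_{kk} = [rho(k) - sum_{j=1..k-1} phi_{k-1,j} rho(k-j)]
            / [1 - sum_{j=1..k-1} phi_{k-1,j} rho(j)],
  phi_{k,j} = phi_{k-1,j} - phi_{kk} phi_{k-1,k-j},  j = 1..k-1.
Step k = 1:
  phi_11 = rho(1) = -0.6284.
Step k = 2:
  phi_22 = [rho(2) - phi_11 rho(1)] / [1 - phi_11 rho(1)] = [0.404 - (-0.6284)(-0.6284)] / [1 - (-0.6284)(-0.6284)]
         = 0.00911344 / 0.60511344 = 0.0151.
Therefore phi_{22} = 0.0151.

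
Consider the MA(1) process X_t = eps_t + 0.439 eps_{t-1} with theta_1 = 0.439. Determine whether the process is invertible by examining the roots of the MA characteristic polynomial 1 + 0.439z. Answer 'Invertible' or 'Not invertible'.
\text{Invertible}

The MA(q) characteristic polynomial is P(z) = 1 + 0.439z.
Invertibility requires all roots to lie outside the unit circle, i.e. |z| > 1 for every root.
This is linear in z: 1 + (0.439) z = 0  =>  z = -1/(0.439) = -2.277904,  |z| = 2.277904.
Moduli of all roots: 2.2779.
All moduli strictly greater than 1? Yes.
Verdict: Invertible.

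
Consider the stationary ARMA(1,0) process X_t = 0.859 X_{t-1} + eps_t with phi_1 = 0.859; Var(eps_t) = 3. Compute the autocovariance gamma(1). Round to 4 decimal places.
\gamma(1) = 9.8314

Multiply the model equation by X_{t-k} and take expectations. With theta_0 = psi_0 = 1 and psi_j the MA(infinity) weights, this gives
  gamma(k) - sum_i phi_i gamma(k-i) = c_k,
  c_k = sigma^2 * sum_{j=k..q} theta_j psi_{j-k}   (c_k = 0 for k > q),
using gamma(-m) = gamma(m).
Pure AR (q = 0): c_0 = sigma^2 = 3, c_k = 0 for k >= 1.
Equations for k = 0 and k = 1 (AR order 1):
  gamma(0) = phi_1 gamma(1) + c_0
  gamma(1) = phi_1 gamma(0) + c_1
Substituting the second into the first: gamma(0) (1 - phi_1^2) = c_0 + phi_1 c_1, so
  gamma(0) = c_0 / (1 - phi_1^2) = 3 / (1 - (0.859)^2) = 3 / 0.262119 = 11.445183.
  gamma(1) = phi_1 gamma(0) = (0.859)(11.445183) = 9.831412.
Therefore gamma(1) = 9.8314 (to 4 decimal places).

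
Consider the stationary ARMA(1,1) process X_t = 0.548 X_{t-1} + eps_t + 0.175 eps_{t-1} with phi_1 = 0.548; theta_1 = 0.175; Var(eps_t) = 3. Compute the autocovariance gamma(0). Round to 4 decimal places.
\gamma(0) = 5.2412

Multiply the model equation by X_{t-k} and take expectations. With theta_0 = psi_0 = 1 and psi_j the MA(infinity) weights, this gives
  gamma(k) - sum_i phi_i gamma(k-i) = c_k,
  c_k = sigma^2 * sum_{j=k..q} theta_j psi_{j-k}   (c_k = 0 for k > q),
using gamma(-m) = gamma(m).
psi-weights needed (psi_j = theta_j + sum_i phi_i psi_{j-i}):
  psi_1 = theta_1 + phi_1 = 0.175 + (0.548) = 0.723
Right-hand sides:
  c_0 = sigma^2 (1 + theta_1 psi_1) = 3 * (1 + (0.175)(0.723)) = 3 * 1.126525 = 3.379575
  c_1 = sigma^2 theta_1 = 3 * (0.175) = 0.525
  c_2 = 0
Equations for k = 0 and k = 1 (AR order 1):
  gamma(0) = phi_1 gamma(1) + c_0
  gamma(1) = phi_1 gamma(0) + c_1
Substituting the second into the first: gamma(0) (1 - phi_1^2) = c_0 + phi_1 c_1, so
  gamma(0) = (c_0 + phi_1 c_1) / (1 - phi_1^2) = (3.379575 + (0.548)(0.525)) / (1 - (0.548)^2) = 3.667275 / 0.699696 = 5.24124.
Therefore gamma(0) = 5.2412 (to 4 decimal places).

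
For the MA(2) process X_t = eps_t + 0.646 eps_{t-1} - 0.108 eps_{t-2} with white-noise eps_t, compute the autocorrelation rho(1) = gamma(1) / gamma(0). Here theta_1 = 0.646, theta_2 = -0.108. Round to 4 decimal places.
\rho(1) = 0.4032

For an MA(q) process with theta_0 = 1, the autocovariance is
  gamma(k) = sigma^2 * sum_{i=0..q-k} theta_i * theta_{i+k},
and rho(k) = gamma(k) / gamma(0). Sigma^2 cancels.
  numerator   = (1)*(0.646) + (0.646)*(-0.108) = 0.576232.
  denominator = (1)^2 + (0.646)^2 + (-0.108)^2 = 1.42898.
  rho(1) = 0.576232 / 1.42898 = 0.4032.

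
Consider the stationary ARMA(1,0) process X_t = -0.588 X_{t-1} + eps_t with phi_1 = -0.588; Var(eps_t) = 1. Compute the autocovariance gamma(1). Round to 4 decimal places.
\gamma(1) = -0.8987

Multiply the model equation by X_{t-k} and take expectations. With theta_0 = psi_0 = 1 and psi_j the MA(infinity) weights, this gives
  gamma(k) - sum_i phi_i gamma(k-i) = c_k,
  c_k = sigma^2 * sum_{j=k..q} theta_j psi_{j-k}   (c_k = 0 for k > q),
using gamma(-m) = gamma(m).
Pure AR (q = 0): c_0 = sigma^2 = 1, c_k = 0 for k >= 1.
Equations for k = 0 and k = 1 (AR order 1):
  gamma(0) = phi_1 gamma(1) + c_0
  gamma(1) = phi_1 gamma(0) + c_1
Substituting the second into the first: gamma(0) (1 - phi_1^2) = c_0 + phi_1 c_1, so
  gamma(0) = c_0 / (1 - phi_1^2) = 1 / (1 - (-0.588)^2) = 1 / 0.654256 = 1.528454.
  gamma(1) = phi_1 gamma(0) = (-0.588)(1.528454) = -0.898731.
Therefore gamma(1) = -0.8987 (to 4 decimal places).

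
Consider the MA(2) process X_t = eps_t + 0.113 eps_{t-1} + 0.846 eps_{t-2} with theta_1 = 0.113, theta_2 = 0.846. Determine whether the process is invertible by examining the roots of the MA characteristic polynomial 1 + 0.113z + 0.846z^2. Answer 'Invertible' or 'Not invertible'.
\text{Invertible}

The MA(q) characteristic polynomial is P(z) = 1 + 0.113z + 0.846z^2.
Invertibility requires all roots to lie outside the unit circle, i.e. |z| > 1 for every root.
Set 1 + (0.113) z + (0.846) z^2 = 0, i.e. a z^2 + b z + c = 0 with a = 0.846, b = 0.113, c = 1.
Discriminant D = b^2 - 4ac = (0.113)^2 - 4*(0.846)*1 = 0.012769 - (3.384) = -3.371231.
D < 0, so the roots are the complex-conjugate pair z = (-b +/- i sqrt(-D)) / (2a) = -0.0668 +/- 1.0852i.
For a conjugate pair |z|^2 = z * conj(z) = (product of roots) = c/a = 1/(0.846) = 1.182033, so |z| = sqrt(1.182033) = 1.0872 for both roots.
Moduli of all roots: 1.0872, 1.0872.
All moduli strictly greater than 1? Yes.
Verdict: Invertible.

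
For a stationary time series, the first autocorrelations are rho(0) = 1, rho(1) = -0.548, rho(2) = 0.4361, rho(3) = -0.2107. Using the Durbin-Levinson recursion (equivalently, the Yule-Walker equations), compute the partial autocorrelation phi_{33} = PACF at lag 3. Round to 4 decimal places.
\phi_{33} = 0.1311

The PACF at lag k is phi_{kk}, the last component of the solution
to the Yule-Walker system G_k phi = r_k where
  (G_k)_{ij} = rho(|i - j|), (r_k)_i = rho(i), i,j = 1..k.
Equivalently, Durbin-Levinson gives phi_{kk} iteratively:
  phi_{11} = rho(1)
  phi_{kk} = [rho(k) - sum_{j=1..k-1} phi_{k-1,j} rho(k-j)]
            / [1 - sum_{j=1..k-1} phi_{k-1,j} rho(j)],
  phi_{k,j} = phi_{k-1,j} - phi_{kk} phi_{k-1,k-j},  j = 1..k-1.
Step k = 1:
  phi_11 = rho(1) = -0.548.
Step k = 2:
  phi_22 = [rho(2) - phi_11 rho(1)] / [1 - phi_11 rho(1)] = [0.4361 - (-0.548)(-0.548)] / [1 - (-0.548)(-0.548)]
         = 0.135796 / 0.699696 = 0.194079.
  Update: phi_21 = phi_11 - phi_22 phi_11 = -0.548 - (0.194079)(-0.548) = -0.441645.
Step k = 3:
  phi_33 = [rho(3) - phi_21 rho(2) - phi_22 rho(1)] / [1 - phi_21 rho(1) - phi_22 rho(2)]
    numerator   = -0.2107 - (-0.441645)(0.4361) - (0.194079)(-0.548) = 0.08825642
    denominator = 1 - (-0.441645)(-0.548) - (0.194079)(0.4361) = 0.67334091
  phi_33 = 0.08825642 / 0.67334091 = 0.1311.
Therefore phi_{33} = 0.1311.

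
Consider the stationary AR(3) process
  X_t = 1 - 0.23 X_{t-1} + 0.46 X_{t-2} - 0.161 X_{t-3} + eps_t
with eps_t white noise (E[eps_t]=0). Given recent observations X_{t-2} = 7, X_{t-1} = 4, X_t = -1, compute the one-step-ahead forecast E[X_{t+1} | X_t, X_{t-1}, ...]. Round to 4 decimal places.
E[X_{t+1} \mid \mathcal F_t] = 1.9430

For an AR(p) model X_t = c + sum_i phi_i X_{t-i} + eps_t, the
one-step-ahead conditional mean is
  E[X_{t+1} | X_t, ...] = c + sum_i phi_i X_{t+1-i}.
Substitute known values:
  E[X_{t+1} | ...] = 1 + (-0.23) * (-1) + (0.46) * (4) + (-0.161) * (7)
                   = 1.9430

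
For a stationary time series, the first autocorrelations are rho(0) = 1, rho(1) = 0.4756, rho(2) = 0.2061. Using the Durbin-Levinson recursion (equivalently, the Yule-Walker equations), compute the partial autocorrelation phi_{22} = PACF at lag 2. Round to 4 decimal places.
\phi_{22} = -0.0260

The PACF at lag k is phi_{kk}, the last component of the solution
to the Yule-Walker system G_k phi = r_k where
  (G_k)_{ij} = rho(|i - j|), (r_k)_i = rho(i), i,j = 1..k.
Equivalently, Durbin-Levinson gives phi_{kk} iteratively:
  phi_{11} = rho(1)
  phi_{kk} = [rho(k) - sum_{j=1..k-1} phi_{k-1,j} rho(k-j)]
            / [1 - sum_{j=1..k-1} phi_{k-1,j} rho(j)],
  phi_{k,j} = phi_{k-1,j} - phi_{kk} phi_{k-1,k-j},  j = 1..k-1.
Step k = 1:
  phi_11 = rho(1) = 0.4756.
Step k = 2:
  phi_22 = [rho(2) - phi_11 rho(1)] / [1 - phi_11 rho(1)] = [0.2061 - (0.4756)(0.4756)] / [1 - (0.4756)(0.4756)]
         = -0.02009536 / 0.77380464 = -0.026.
Therefore phi_{22} = -0.0260.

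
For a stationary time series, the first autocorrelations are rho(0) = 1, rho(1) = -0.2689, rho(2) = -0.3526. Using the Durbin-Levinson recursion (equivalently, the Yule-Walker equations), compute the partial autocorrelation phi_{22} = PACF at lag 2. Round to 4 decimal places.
\phi_{22} = -0.4580

The PACF at lag k is phi_{kk}, the last component of the solution
to the Yule-Walker system G_k phi = r_k where
  (G_k)_{ij} = rho(|i - j|), (r_k)_i = rho(i), i,j = 1..k.
Equivalently, Durbin-Levinson gives phi_{kk} iteratively:
  phi_{11} = rho(1)
  phi_{kk} = [rho(k) - sum_{j=1..k-1} phi_{k-1,j} rho(k-j)]
            / [1 - sum_{j=1..k-1} phi_{k-1,j} rho(j)],
  phi_{k,j} = phi_{k-1,j} - phi_{kk} phi_{k-1,k-j},  j = 1..k-1.
Step k = 1:
  phi_11 = rho(1) = -0.2689.
Step k = 2:
  phi_22 = [rho(2) - phi_11 rho(1)] / [1 - phi_11 rho(1)] = [-0.3526 - (-0.2689)(-0.2689)] / [1 - (-0.2689)(-0.2689)]
         = -0.42490721 / 0.92769279 = -0.458.
Therefore phi_{22} = -0.4580.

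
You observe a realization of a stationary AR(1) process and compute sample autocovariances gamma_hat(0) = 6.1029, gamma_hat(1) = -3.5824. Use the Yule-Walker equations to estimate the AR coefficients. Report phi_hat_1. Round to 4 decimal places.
\hat\phi_{1} = -0.5870

The Yule-Walker equations for an AR(p) process read, in matrix form,
  Gamma_p phi = r_p,   with   (Gamma_p)_{ij} = gamma(|i - j|),
                       (r_p)_i = gamma(i),   i,j = 1..p.
Substitute the sample gammas (Toeplitz matrix and right-hand side of size 1):
  Gamma_p = [[6.1029]]
  r_p     = [-3.5824]
With p = 1 this is the single equation gamma(0) phi_1 = gamma(1):
  phi_hat_1 = gamma(1) / gamma(0) = -3.5824 / 6.1029 = -0.5870.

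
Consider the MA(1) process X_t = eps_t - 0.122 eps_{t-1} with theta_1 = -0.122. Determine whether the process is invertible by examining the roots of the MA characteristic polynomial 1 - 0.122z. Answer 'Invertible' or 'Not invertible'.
\text{Invertible}

The MA(q) characteristic polynomial is P(z) = 1 - 0.122z.
Invertibility requires all roots to lie outside the unit circle, i.e. |z| > 1 for every root.
This is linear in z: 1 + (-0.122) z = 0  =>  z = -1/(-0.122) = 8.196721,  |z| = 8.196721.
Moduli of all roots: 8.1967.
All moduli strictly greater than 1? Yes.
Verdict: Invertible.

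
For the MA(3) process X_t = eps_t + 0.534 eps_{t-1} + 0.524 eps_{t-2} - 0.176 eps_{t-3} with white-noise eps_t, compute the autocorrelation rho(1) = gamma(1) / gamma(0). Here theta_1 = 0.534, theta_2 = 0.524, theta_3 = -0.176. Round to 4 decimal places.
\rho(1) = 0.4536

For an MA(q) process with theta_0 = 1, the autocovariance is
  gamma(k) = sigma^2 * sum_{i=0..q-k} theta_i * theta_{i+k},
and rho(k) = gamma(k) / gamma(0). Sigma^2 cancels.
  numerator   = (1)*(0.534) + (0.534)*(0.524) + (0.524)*(-0.176) = 0.721592.
  denominator = (1)^2 + (0.534)^2 + (0.524)^2 + (-0.176)^2 = 1.590708.
  rho(1) = 0.721592 / 1.590708 = 0.4536.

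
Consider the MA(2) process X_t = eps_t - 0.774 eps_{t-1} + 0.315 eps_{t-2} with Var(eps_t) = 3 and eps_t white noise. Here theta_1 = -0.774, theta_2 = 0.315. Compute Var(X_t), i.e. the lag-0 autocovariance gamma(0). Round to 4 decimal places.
\gamma(0) = 5.0949

For an MA(q) process X_t = eps_t + sum_i theta_i eps_{t-i} with
Var(eps_t) = sigma^2, the variance is
  gamma(0) = sigma^2 * (1 + sum_i theta_i^2).
  sum_i theta_i^2 = (-0.774)^2 + (0.315)^2 = 0.599076 + 0.099225 = 0.698301.
  gamma(0) = 3 * (1 + 0.698301) = 3 * 1.698301 = 5.094903, which rounds to 5.0949.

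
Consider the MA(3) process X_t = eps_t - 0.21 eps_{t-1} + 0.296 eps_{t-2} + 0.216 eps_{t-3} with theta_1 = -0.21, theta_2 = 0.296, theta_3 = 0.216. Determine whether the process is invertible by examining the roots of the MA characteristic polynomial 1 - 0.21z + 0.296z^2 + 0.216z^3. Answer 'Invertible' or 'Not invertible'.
\text{Invertible}

The MA(q) characteristic polynomial is P(z) = 1 - 0.21z + 0.296z^2 + 0.216z^3.
Invertibility requires all roots to lie outside the unit circle, i.e. |z| > 1 for every root.
Degree 3: look for a simple real root z0 first, then factor out (1 - z/z0) and solve the remaining quadratic.
Testing z0 = -2.5: P(-2.5) = 1 + (-0.21)(-2.5) + (0.296)(-2.5)^2 + (0.216)(-2.5)^3
  = 1 + (0.525) + (1.85) + (-3.375) = 0.  So z_0 = -2.5 is a root, |z_0| = 2.5.
Divide out the factor (1 + 0.4 z) = (1 - z/z0) (since 1/z0 = -0.4):
  P(z) = (1 + 0.4 z)(1 + (-0.61) z + (0.54) z^2)
  [check: z-coef -0.61 - (-0.4) = -0.21; z^2-coef 0.54 - (-0.4)(-0.61) = 0.296; z^3-coef -(-0.4)(0.54) = 0.216.]
Remaining roots from the quadratic factor 1 + (-0.61) z + (0.54) z^2:
  Set 1 + (-0.61) z + (0.54) z^2 = 0, i.e. a z^2 + b z + c = 0 with a = 0.54, b = -0.61, c = 1.
  Discriminant D = b^2 - 4ac = (-0.61)^2 - 4*(0.54)*1 = 0.3721 - (2.16) = -1.7879.
  D < 0, so the roots are the complex-conjugate pair z = (-b +/- i sqrt(-D)) / (2a) = 0.5648 +/- 1.2381i.
  For a conjugate pair |z|^2 = z * conj(z) = (product of roots) = c/a = 1/(0.54) = 1.851852, so |z| = sqrt(1.851852) = 1.3608 for both roots.
Moduli of all roots: 2.5000, 1.3608, 1.3608.
All moduli strictly greater than 1? Yes.
Verdict: Invertible.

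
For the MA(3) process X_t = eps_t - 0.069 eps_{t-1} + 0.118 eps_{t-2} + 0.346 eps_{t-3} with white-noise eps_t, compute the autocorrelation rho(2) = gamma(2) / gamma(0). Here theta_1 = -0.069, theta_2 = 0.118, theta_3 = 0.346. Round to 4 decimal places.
\rho(2) = 0.0827

For an MA(q) process with theta_0 = 1, the autocovariance is
  gamma(k) = sigma^2 * sum_{i=0..q-k} theta_i * theta_{i+k},
and rho(k) = gamma(k) / gamma(0). Sigma^2 cancels.
  numerator   = (1)*(0.118) + (-0.069)*(0.346) = 0.094126.
  denominator = (1)^2 + (-0.069)^2 + (0.118)^2 + (0.346)^2 = 1.138401.
  rho(2) = 0.094126 / 1.138401 = 0.0827.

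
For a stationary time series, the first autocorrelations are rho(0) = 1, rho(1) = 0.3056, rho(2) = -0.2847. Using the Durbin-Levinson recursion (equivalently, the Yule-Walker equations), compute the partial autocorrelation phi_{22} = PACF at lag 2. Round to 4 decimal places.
\phi_{22} = -0.4170

The PACF at lag k is phi_{kk}, the last component of the solution
to the Yule-Walker system G_k phi = r_k where
  (G_k)_{ij} = rho(|i - j|), (r_k)_i = rho(i), i,j = 1..k.
Equivalently, Durbin-Levinson gives phi_{kk} iteratively:
  phi_{11} = rho(1)
  phi_{kk} = [rho(k) - sum_{j=1..k-1} phi_{k-1,j} rho(k-j)]
            / [1 - sum_{j=1..k-1} phi_{k-1,j} rho(j)],
  phi_{k,j} = phi_{k-1,j} - phi_{kk} phi_{k-1,k-j},  j = 1..k-1.
Step k = 1:
  phi_11 = rho(1) = 0.3056.
Step k = 2:
  phi_22 = [rho(2) - phi_11 rho(1)] / [1 - phi_11 rho(1)] = [-0.2847 - (0.3056)(0.3056)] / [1 - (0.3056)(0.3056)]
         = -0.37809136 / 0.90660864 = -0.417.
Therefore phi_{22} = -0.4170.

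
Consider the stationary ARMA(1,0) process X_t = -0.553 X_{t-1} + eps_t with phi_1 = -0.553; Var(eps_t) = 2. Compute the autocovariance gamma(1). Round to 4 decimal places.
\gamma(1) = -1.5932

Multiply the model equation by X_{t-k} and take expectations. With theta_0 = psi_0 = 1 and psi_j the MA(infinity) weights, this gives
  gamma(k) - sum_i phi_i gamma(k-i) = c_k,
  c_k = sigma^2 * sum_{j=k..q} theta_j psi_{j-k}   (c_k = 0 for k > q),
using gamma(-m) = gamma(m).
Pure AR (q = 0): c_0 = sigma^2 = 2, c_k = 0 for k >= 1.
Equations for k = 0 and k = 1 (AR order 1):
  gamma(0) = phi_1 gamma(1) + c_0
  gamma(1) = phi_1 gamma(0) + c_1
Substituting the second into the first: gamma(0) (1 - phi_1^2) = c_0 + phi_1 c_1, so
  gamma(0) = c_0 / (1 - phi_1^2) = 2 / (1 - (-0.553)^2) = 2 / 0.694191 = 2.881051.
  gamma(1) = phi_1 gamma(0) = (-0.553)(2.881051) = -1.593221.
Therefore gamma(1) = -1.5932 (to 4 decimal places).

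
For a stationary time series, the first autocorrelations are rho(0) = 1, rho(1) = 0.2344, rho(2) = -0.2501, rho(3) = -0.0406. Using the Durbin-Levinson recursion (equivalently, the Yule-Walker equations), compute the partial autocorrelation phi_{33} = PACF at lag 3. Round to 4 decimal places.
\phi_{33} = 0.1330

The PACF at lag k is phi_{kk}, the last component of the solution
to the Yule-Walker system G_k phi = r_k where
  (G_k)_{ij} = rho(|i - j|), (r_k)_i = rho(i), i,j = 1..k.
Equivalently, Durbin-Levinson gives phi_{kk} iteratively:
  phi_{11} = rho(1)
  phi_{kk} = [rho(k) - sum_{j=1..k-1} phi_{k-1,j} rho(k-j)]
            / [1 - sum_{j=1..k-1} phi_{k-1,j} rho(j)],
  phi_{k,j} = phi_{k-1,j} - phi_{kk} phi_{k-1,k-j},  j = 1..k-1.
Step k = 1:
  phi_11 = rho(1) = 0.2344.
Step k = 2:
  phi_22 = [rho(2) - phi_11 rho(1)] / [1 - phi_11 rho(1)] = [-0.2501 - (0.2344)(0.2344)] / [1 - (0.2344)(0.2344)]
         = -0.30504336 / 0.94505664 = -0.322778.
  Update: phi_21 = phi_11 - phi_22 phi_11 = 0.2344 - (-0.322778)(0.2344) = 0.310059.
Step k = 3:
  phi_33 = [rho(3) - phi_21 rho(2) - phi_22 rho(1)] / [1 - phi_21 rho(1) - phi_22 rho(2)]
    numerator   = -0.0406 - (0.310059)(-0.2501) - (-0.322778)(0.2344) = 0.11260492
    denominator = 1 - (0.310059)(0.2344) - (-0.322778)(-0.2501) = 0.8465954
  phi_33 = 0.11260492 / 0.8465954 = 0.133.
Therefore phi_{33} = 0.1330.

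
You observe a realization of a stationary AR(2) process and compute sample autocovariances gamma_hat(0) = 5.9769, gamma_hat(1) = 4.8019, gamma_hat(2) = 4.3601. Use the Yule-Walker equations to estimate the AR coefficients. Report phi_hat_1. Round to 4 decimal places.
\hat\phi_{1} = 0.6130

The Yule-Walker equations for an AR(p) process read, in matrix form,
  Gamma_p phi = r_p,   with   (Gamma_p)_{ij} = gamma(|i - j|),
                       (r_p)_i = gamma(i),   i,j = 1..p.
Substitute the sample gammas (Toeplitz matrix and right-hand side of size 2):
  Gamma_p = [[5.9769, 4.8019], [4.8019, 5.9769]]
  r_p     = [4.8019, 4.3601]
Written out:
  5.9769 phi_1 + 4.8019 phi_2 = 4.8019
  4.8019 phi_1 + 5.9769 phi_2 = 4.3601
Solve by Cramer's rule:
  det = gamma(0)^2 - gamma(1)^2 = (5.9769)^2 - (4.8019)^2 = 35.72333361 - 23.05824361 = 12.66509
  phi_hat_1 = [gamma(1) gamma(0) - gamma(1) gamma(2)] / det = [(4.8019)(5.9769) - (4.8019)(4.3601)] / 12.66509 = 7.76371192 / 12.66509 = 0.613
  phi_hat_2 = [gamma(0) gamma(2) - gamma(1)^2] / det = [(5.9769)(4.3601) - (4.8019)^2] / 12.66509 = 3.00163808 / 12.66509 = 0.237
So phi_hat = [0.6130, 0.2370].
Therefore phi_hat_1 = 0.6130.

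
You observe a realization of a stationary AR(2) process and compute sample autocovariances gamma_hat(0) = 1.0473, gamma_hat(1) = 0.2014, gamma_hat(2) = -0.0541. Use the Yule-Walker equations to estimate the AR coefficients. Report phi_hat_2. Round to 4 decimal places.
\hat\phi_{2} = -0.0920

The Yule-Walker equations for an AR(p) process read, in matrix form,
  Gamma_p phi = r_p,   with   (Gamma_p)_{ij} = gamma(|i - j|),
                       (r_p)_i = gamma(i),   i,j = 1..p.
Substitute the sample gammas (Toeplitz matrix and right-hand side of size 2):
  Gamma_p = [[1.0473, 0.2014], [0.2014, 1.0473]]
  r_p     = [0.2014, -0.0541]
Written out:
  1.0473 phi_1 + 0.2014 phi_2 = 0.2014
  0.2014 phi_1 + 1.0473 phi_2 = -0.0541
Solve by Cramer's rule:
  det = gamma(0)^2 - gamma(1)^2 = (1.0473)^2 - (0.2014)^2 = 1.09683729 - 0.04056196 = 1.05627533
  phi_hat_1 = [gamma(1) gamma(0) - gamma(1) gamma(2)] / det = [(0.2014)(1.0473) - (0.2014)(-0.0541)] / 1.05627533 = 0.22182196 / 1.05627533 = 0.21
  phi_hat_2 = [gamma(0) gamma(2) - gamma(1)^2] / det = [(1.0473)(-0.0541) - (0.2014)^2] / 1.05627533 = -0.09722089 / 1.05627533 = -0.092
So phi_hat = [0.2100, -0.0920].
Therefore phi_hat_2 = -0.0920.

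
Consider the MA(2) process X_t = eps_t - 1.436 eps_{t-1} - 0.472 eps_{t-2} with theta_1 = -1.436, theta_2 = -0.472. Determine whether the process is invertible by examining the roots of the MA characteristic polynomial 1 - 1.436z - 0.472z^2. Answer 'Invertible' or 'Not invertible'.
\text{Not invertible}

The MA(q) characteristic polynomial is P(z) = 1 - 1.436z - 0.472z^2.
Invertibility requires all roots to lie outside the unit circle, i.e. |z| > 1 for every root.
Set 1 + (-1.436) z + (-0.472) z^2 = 0, i.e. a z^2 + b z + c = 0 with a = -0.472, b = -1.436, c = 1.
Discriminant D = b^2 - 4ac = (-1.436)^2 - 4*(-0.472)*1 = 2.062096 - (-1.888) = 3.950096.
D >= 0, so the roots are real: z = (-b +/- sqrt(D)) / (2a) = (1.436 +/- 1.987485) / (-0.944).
  z_1 = (1.436 + 1.987485) / (-0.944) = -3.6266,   |z_1| = 3.6266.
  z_2 = (1.436 - 1.987485) / (-0.944) = 0.5842,   |z_2| = 0.5842.
Moduli of all roots: 3.6266, 0.5842.
All moduli strictly greater than 1? No.
Verdict: Not invertible.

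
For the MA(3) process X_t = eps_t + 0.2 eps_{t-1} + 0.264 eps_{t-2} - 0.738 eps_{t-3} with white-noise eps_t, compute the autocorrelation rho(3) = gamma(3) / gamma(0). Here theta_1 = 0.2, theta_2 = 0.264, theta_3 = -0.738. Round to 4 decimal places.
\rho(3) = -0.4461

For an MA(q) process with theta_0 = 1, the autocovariance is
  gamma(k) = sigma^2 * sum_{i=0..q-k} theta_i * theta_{i+k},
and rho(k) = gamma(k) / gamma(0). Sigma^2 cancels.
  numerator   = (1)*(-0.738) = -0.738.
  denominator = (1)^2 + (0.2)^2 + (0.264)^2 + (-0.738)^2 = 1.65434.
  rho(3) = -0.738 / 1.65434 = -0.4461.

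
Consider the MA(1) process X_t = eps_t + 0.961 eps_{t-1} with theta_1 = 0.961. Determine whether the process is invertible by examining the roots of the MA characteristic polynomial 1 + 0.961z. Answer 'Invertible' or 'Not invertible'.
\text{Invertible}

The MA(q) characteristic polynomial is P(z) = 1 + 0.961z.
Invertibility requires all roots to lie outside the unit circle, i.e. |z| > 1 for every root.
This is linear in z: 1 + (0.961) z = 0  =>  z = -1/(0.961) = -1.040583,  |z| = 1.040583.
Moduli of all roots: 1.0406.
All moduli strictly greater than 1? Yes.
Verdict: Invertible.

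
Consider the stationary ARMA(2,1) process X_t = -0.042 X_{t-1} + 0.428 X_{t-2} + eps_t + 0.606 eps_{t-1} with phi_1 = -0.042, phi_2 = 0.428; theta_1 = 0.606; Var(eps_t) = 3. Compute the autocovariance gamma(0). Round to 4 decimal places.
\gamma(0) = 4.7202

Multiply the model equation by X_{t-k} and take expectations. With theta_0 = psi_0 = 1 and psi_j the MA(infinity) weights, this gives
  gamma(k) - sum_i phi_i gamma(k-i) = c_k,
  c_k = sigma^2 * sum_{j=k..q} theta_j psi_{j-k}   (c_k = 0 for k > q),
using gamma(-m) = gamma(m).
psi-weights needed (psi_j = theta_j + sum_i phi_i psi_{j-i}):
  psi_1 = theta_1 + phi_1 = 0.606 + (-0.042) = 0.564
Right-hand sides:
  c_0 = sigma^2 (1 + theta_1 psi_1) = 3 * (1 + (0.606)(0.564)) = 3 * 1.341784 = 4.025352
  c_1 = sigma^2 theta_1 = 3 * (0.606) = 1.818
  c_2 = 0
Equations for k = 0, 1, 2 (AR order 2, c_2 = 0):
  (E0) gamma(0) = phi_1 gamma(1) + phi_2 gamma(2) + c_0
  (E1) gamma(1) = phi_1 gamma(0) + phi_2 gamma(1) + c_1
  (E2) gamma(2) = phi_1 gamma(1) + phi_2 gamma(0)
From (E1): gamma(1) = A gamma(0) + B with
  A = phi_1 / (1 - phi_2) = -0.042 / 0.572 = -0.073427,   B = c_1 / (1 - phi_2) = 1.818 / 0.572 = 3.178322.
Insert (E2) into (E0): gamma(0) (1 - phi_2^2) = phi_1 (1 + phi_2) gamma(1) + c_0.
  phi_1 (1 + phi_2) = (-0.042)(1.428) = -0.059976,   1 - phi_2^2 = 0.816816.
Replace gamma(1) by A gamma(0) + B and collect gamma(0):
  gamma(0) [0.816816 - (-0.059976)(-0.073427)] = (-0.059976)(3.178322) + 4.025352
  gamma(0) * 0.812412 = 3.834729
  gamma(0) = 3.834729 / 0.812412 = 4.720177.
Therefore gamma(0) = 4.7202 (to 4 decimal places).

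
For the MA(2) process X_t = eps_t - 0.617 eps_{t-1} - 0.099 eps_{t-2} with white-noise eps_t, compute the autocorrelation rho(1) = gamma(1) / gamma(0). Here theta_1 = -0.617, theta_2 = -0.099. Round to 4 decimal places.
\rho(1) = -0.3998

For an MA(q) process with theta_0 = 1, the autocovariance is
  gamma(k) = sigma^2 * sum_{i=0..q-k} theta_i * theta_{i+k},
and rho(k) = gamma(k) / gamma(0). Sigma^2 cancels.
  numerator   = (1)*(-0.617) + (-0.617)*(-0.099) = -0.555917.
  denominator = (1)^2 + (-0.617)^2 + (-0.099)^2 = 1.39049.
  rho(1) = -0.555917 / 1.39049 = -0.3998.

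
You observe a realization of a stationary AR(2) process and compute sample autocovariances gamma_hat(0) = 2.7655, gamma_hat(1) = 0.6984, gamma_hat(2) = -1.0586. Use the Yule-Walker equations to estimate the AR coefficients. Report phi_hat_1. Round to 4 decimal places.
\hat\phi_{1} = 0.3730

The Yule-Walker equations for an AR(p) process read, in matrix form,
  Gamma_p phi = r_p,   with   (Gamma_p)_{ij} = gamma(|i - j|),
                       (r_p)_i = gamma(i),   i,j = 1..p.
Substitute the sample gammas (Toeplitz matrix and right-hand side of size 2):
  Gamma_p = [[2.7655, 0.6984], [0.6984, 2.7655]]
  r_p     = [0.6984, -1.0586]
Written out:
  2.7655 phi_1 + 0.6984 phi_2 = 0.6984
  0.6984 phi_1 + 2.7655 phi_2 = -1.0586
Solve by Cramer's rule:
  det = gamma(0)^2 - gamma(1)^2 = (2.7655)^2 - (0.6984)^2 = 7.64799025 - 0.48776256 = 7.16022769
  phi_hat_1 = [gamma(1) gamma(0) - gamma(1) gamma(2)] / det = [(0.6984)(2.7655) - (0.6984)(-1.0586)] / 7.16022769 = 2.67075144 / 7.16022769 = 0.373
  phi_hat_2 = [gamma(0) gamma(2) - gamma(1)^2] / det = [(2.7655)(-1.0586) - (0.6984)^2] / 7.16022769 = -3.41532086 / 7.16022769 = -0.477
So phi_hat = [0.3730, -0.4770].
Therefore phi_hat_1 = 0.3730.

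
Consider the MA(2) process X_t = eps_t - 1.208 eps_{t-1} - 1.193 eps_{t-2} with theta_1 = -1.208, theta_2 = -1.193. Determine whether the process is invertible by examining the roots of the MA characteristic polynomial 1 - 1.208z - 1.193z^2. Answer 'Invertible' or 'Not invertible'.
\text{Not invertible}

The MA(q) characteristic polynomial is P(z) = 1 - 1.208z - 1.193z^2.
Invertibility requires all roots to lie outside the unit circle, i.e. |z| > 1 for every root.
Set 1 + (-1.208) z + (-1.193) z^2 = 0, i.e. a z^2 + b z + c = 0 with a = -1.193, b = -1.208, c = 1.
Discriminant D = b^2 - 4ac = (-1.208)^2 - 4*(-1.193)*1 = 1.459264 - (-4.772) = 6.231264.
D >= 0, so the roots are real: z = (-b +/- sqrt(D)) / (2a) = (1.208 +/- 2.49625) / (-2.386).
  z_1 = (1.208 + 2.49625) / (-2.386) = -1.5525,   |z_1| = 1.5525.
  z_2 = (1.208 - 2.49625) / (-2.386) = 0.5399,   |z_2| = 0.5399.
Moduli of all roots: 1.5525, 0.5399.
All moduli strictly greater than 1? No.
Verdict: Not invertible.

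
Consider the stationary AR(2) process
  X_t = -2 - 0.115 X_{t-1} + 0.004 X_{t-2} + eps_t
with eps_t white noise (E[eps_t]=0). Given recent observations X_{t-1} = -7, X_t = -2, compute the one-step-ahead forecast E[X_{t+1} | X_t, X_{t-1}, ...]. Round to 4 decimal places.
E[X_{t+1} \mid \mathcal F_t] = -1.7980

For an AR(p) model X_t = c + sum_i phi_i X_{t-i} + eps_t, the
one-step-ahead conditional mean is
  E[X_{t+1} | X_t, ...] = c + sum_i phi_i X_{t+1-i}.
Substitute known values:
  E[X_{t+1} | ...] = -2 + (-0.115) * (-2) + (0.004) * (-7)
                   = -1.7980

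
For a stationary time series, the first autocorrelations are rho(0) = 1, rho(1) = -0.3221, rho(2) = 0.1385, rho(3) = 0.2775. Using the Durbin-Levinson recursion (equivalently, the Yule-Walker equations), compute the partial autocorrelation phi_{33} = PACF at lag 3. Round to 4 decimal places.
\phi_{33} = 0.3720

The PACF at lag k is phi_{kk}, the last component of the solution
to the Yule-Walker system G_k phi = r_k where
  (G_k)_{ij} = rho(|i - j|), (r_k)_i = rho(i), i,j = 1..k.
Equivalently, Durbin-Levinson gives phi_{kk} iteratively:
  phi_{11} = rho(1)
  phi_{kk} = [rho(k) - sum_{j=1..k-1} phi_{k-1,j} rho(k-j)]
            / [1 - sum_{j=1..k-1} phi_{k-1,j} rho(j)],
  phi_{k,j} = phi_{k-1,j} - phi_{kk} phi_{k-1,k-j},  j = 1..k-1.
Step k = 1:
  phi_11 = rho(1) = -0.3221.
Step k = 2:
  phi_22 = [rho(2) - phi_11 rho(1)] / [1 - phi_11 rho(1)] = [0.1385 - (-0.3221)(-0.3221)] / [1 - (-0.3221)(-0.3221)]
         = 0.03475159 / 0.89625159 = 0.038774.
  Update: phi_21 = phi_11 - phi_22 phi_11 = -0.3221 - (0.038774)(-0.3221) = -0.309611.
Step k = 3:
  phi_33 = [rho(3) - phi_21 rho(2) - phi_22 rho(1)] / [1 - phi_21 rho(1) - phi_22 rho(2)]
    numerator   = 0.2775 - (-0.309611)(0.1385) - (0.038774)(-0.3221) = 0.33287032
    denominator = 1 - (-0.309611)(-0.3221) - (0.038774)(0.1385) = 0.89490412
  phi_33 = 0.33287032 / 0.89490412 = 0.372.
Therefore phi_{33} = 0.3720.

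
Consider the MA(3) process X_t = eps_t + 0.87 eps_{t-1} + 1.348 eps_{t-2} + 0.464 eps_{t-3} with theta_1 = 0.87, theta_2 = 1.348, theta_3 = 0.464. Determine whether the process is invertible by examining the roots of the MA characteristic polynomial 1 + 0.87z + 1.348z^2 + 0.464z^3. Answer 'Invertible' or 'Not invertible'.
\text{Not invertible}

The MA(q) characteristic polynomial is P(z) = 1 + 0.87z + 1.348z^2 + 0.464z^3.
Invertibility requires all roots to lie outside the unit circle, i.e. |z| > 1 for every root.
Degree 3: look for a simple real root z0 first, then factor out (1 - z/z0) and solve the remaining quadratic.
Testing z0 = -2.5: P(-2.5) = 1 + (0.87)(-2.5) + (1.348)(-2.5)^2 + (0.464)(-2.5)^3
  = 1 + (-2.175) + (8.425) + (-7.25) = 0.  So z_0 = -2.5 is a root, |z_0| = 2.5.
Divide out the factor (1 + 0.4 z) = (1 - z/z0) (since 1/z0 = -0.4):
  P(z) = (1 + 0.4 z)(1 + (0.47) z + (1.16) z^2)
  [check: z-coef 0.47 - (-0.4) = 0.87; z^2-coef 1.16 - (-0.4)(0.47) = 1.348; z^3-coef -(-0.4)(1.16) = 0.464.]
Remaining roots from the quadratic factor 1 + (0.47) z + (1.16) z^2:
  Set 1 + (0.47) z + (1.16) z^2 = 0, i.e. a z^2 + b z + c = 0 with a = 1.16, b = 0.47, c = 1.
  Discriminant D = b^2 - 4ac = (0.47)^2 - 4*(1.16)*1 = 0.2209 - (4.64) = -4.4191.
  D < 0, so the roots are the complex-conjugate pair z = (-b +/- i sqrt(-D)) / (2a) = -0.2026 +/- 0.9061i.
  For a conjugate pair |z|^2 = z * conj(z) = (product of roots) = c/a = 1/(1.16) = 0.862069, so |z| = sqrt(0.862069) = 0.9285 for both roots.
Moduli of all roots: 2.5000, 0.9285, 0.9285.
All moduli strictly greater than 1? No.
Verdict: Not invertible.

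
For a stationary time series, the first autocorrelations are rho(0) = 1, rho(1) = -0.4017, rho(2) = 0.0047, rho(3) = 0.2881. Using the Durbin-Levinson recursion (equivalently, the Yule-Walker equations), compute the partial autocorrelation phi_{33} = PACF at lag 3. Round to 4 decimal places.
\phi_{33} = 0.2660

The PACF at lag k is phi_{kk}, the last component of the solution
to the Yule-Walker system G_k phi = r_k where
  (G_k)_{ij} = rho(|i - j|), (r_k)_i = rho(i), i,j = 1..k.
Equivalently, Durbin-Levinson gives phi_{kk} iteratively:
  phi_{11} = rho(1)
  phi_{kk} = [rho(k) - sum_{j=1..k-1} phi_{k-1,j} rho(k-j)]
            / [1 - sum_{j=1..k-1} phi_{k-1,j} rho(j)],
  phi_{k,j} = phi_{k-1,j} - phi_{kk} phi_{k-1,k-j},  j = 1..k-1.
Step k = 1:
  phi_11 = rho(1) = -0.4017.
Step k = 2:
  phi_22 = [rho(2) - phi_11 rho(1)] / [1 - phi_11 rho(1)] = [0.0047 - (-0.4017)(-0.4017)] / [1 - (-0.4017)(-0.4017)]
         = -0.15666289 / 0.83863711 = -0.186807.
  Update: phi_21 = phi_11 - phi_22 phi_11 = -0.4017 - (-0.186807)(-0.4017) = -0.47674.
Step k = 3:
  phi_33 = [rho(3) - phi_21 rho(2) - phi_22 rho(1)] / [1 - phi_21 rho(1) - phi_22 rho(2)]
    numerator   = 0.2881 - (-0.47674)(0.0047) - (-0.186807)(-0.4017) = 0.2153005
    denominator = 1 - (-0.47674)(-0.4017) - (-0.186807)(0.0047) = 0.80937146
  phi_33 = 0.2153005 / 0.80937146 = 0.266.
Therefore phi_{33} = 0.2660.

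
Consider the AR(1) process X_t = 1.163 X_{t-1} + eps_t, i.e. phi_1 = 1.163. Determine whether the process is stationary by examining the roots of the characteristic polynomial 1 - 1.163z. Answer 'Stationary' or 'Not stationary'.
\text{Not stationary}

The AR(p) characteristic polynomial is P(z) = 1 - 1.163z.
Stationarity requires all roots to lie outside the unit circle, i.e. |z| > 1 for every root.
This is linear in z: 1 + (-1.163) z = 0  =>  z = -1/(-1.163) = 0.859845,  |z| = 0.859845.
Moduli of all roots: 0.8598.
All moduli strictly greater than 1? No.
Verdict: Not stationary.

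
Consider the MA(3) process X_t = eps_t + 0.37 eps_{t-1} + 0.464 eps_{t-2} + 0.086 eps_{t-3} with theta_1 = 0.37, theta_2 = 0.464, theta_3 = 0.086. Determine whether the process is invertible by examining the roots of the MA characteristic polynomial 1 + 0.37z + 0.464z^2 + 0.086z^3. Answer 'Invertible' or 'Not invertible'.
\text{Invertible}

The MA(q) characteristic polynomial is P(z) = 1 + 0.37z + 0.464z^2 + 0.086z^3.
Invertibility requires all roots to lie outside the unit circle, i.e. |z| > 1 for every root.
Degree 3: look for a simple real root z0 first, then factor out (1 - z/z0) and solve the remaining quadratic.
Testing z0 = -5: P(-5) = 1 + (0.37)(-5) + (0.464)(-5)^2 + (0.086)(-5)^3
  = 1 + (-1.85) + (11.6) + (-10.75) = 0.  So z_0 = -5 is a root, |z_0| = 5.
Divide out the factor (1 + 0.2 z) = (1 - z/z0) (since 1/z0 = -0.2):
  P(z) = (1 + 0.2 z)(1 + (0.17) z + (0.43) z^2)
  [check: z-coef 0.17 - (-0.2) = 0.37; z^2-coef 0.43 - (-0.2)(0.17) = 0.464; z^3-coef -(-0.2)(0.43) = 0.086.]
Remaining roots from the quadratic factor 1 + (0.17) z + (0.43) z^2:
  Set 1 + (0.17) z + (0.43) z^2 = 0, i.e. a z^2 + b z + c = 0 with a = 0.43, b = 0.17, c = 1.
  Discriminant D = b^2 - 4ac = (0.17)^2 - 4*(0.43)*1 = 0.0289 - (1.72) = -1.6911.
  D < 0, so the roots are the complex-conjugate pair z = (-b +/- i sqrt(-D)) / (2a) = -0.1977 +/- 1.5121i.
  For a conjugate pair |z|^2 = z * conj(z) = (product of roots) = c/a = 1/(0.43) = 2.325581, so |z| = sqrt(2.325581) = 1.525 for both roots.
Moduli of all roots: 5.0000, 1.5250, 1.5250.
All moduli strictly greater than 1? Yes.
Verdict: Invertible.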